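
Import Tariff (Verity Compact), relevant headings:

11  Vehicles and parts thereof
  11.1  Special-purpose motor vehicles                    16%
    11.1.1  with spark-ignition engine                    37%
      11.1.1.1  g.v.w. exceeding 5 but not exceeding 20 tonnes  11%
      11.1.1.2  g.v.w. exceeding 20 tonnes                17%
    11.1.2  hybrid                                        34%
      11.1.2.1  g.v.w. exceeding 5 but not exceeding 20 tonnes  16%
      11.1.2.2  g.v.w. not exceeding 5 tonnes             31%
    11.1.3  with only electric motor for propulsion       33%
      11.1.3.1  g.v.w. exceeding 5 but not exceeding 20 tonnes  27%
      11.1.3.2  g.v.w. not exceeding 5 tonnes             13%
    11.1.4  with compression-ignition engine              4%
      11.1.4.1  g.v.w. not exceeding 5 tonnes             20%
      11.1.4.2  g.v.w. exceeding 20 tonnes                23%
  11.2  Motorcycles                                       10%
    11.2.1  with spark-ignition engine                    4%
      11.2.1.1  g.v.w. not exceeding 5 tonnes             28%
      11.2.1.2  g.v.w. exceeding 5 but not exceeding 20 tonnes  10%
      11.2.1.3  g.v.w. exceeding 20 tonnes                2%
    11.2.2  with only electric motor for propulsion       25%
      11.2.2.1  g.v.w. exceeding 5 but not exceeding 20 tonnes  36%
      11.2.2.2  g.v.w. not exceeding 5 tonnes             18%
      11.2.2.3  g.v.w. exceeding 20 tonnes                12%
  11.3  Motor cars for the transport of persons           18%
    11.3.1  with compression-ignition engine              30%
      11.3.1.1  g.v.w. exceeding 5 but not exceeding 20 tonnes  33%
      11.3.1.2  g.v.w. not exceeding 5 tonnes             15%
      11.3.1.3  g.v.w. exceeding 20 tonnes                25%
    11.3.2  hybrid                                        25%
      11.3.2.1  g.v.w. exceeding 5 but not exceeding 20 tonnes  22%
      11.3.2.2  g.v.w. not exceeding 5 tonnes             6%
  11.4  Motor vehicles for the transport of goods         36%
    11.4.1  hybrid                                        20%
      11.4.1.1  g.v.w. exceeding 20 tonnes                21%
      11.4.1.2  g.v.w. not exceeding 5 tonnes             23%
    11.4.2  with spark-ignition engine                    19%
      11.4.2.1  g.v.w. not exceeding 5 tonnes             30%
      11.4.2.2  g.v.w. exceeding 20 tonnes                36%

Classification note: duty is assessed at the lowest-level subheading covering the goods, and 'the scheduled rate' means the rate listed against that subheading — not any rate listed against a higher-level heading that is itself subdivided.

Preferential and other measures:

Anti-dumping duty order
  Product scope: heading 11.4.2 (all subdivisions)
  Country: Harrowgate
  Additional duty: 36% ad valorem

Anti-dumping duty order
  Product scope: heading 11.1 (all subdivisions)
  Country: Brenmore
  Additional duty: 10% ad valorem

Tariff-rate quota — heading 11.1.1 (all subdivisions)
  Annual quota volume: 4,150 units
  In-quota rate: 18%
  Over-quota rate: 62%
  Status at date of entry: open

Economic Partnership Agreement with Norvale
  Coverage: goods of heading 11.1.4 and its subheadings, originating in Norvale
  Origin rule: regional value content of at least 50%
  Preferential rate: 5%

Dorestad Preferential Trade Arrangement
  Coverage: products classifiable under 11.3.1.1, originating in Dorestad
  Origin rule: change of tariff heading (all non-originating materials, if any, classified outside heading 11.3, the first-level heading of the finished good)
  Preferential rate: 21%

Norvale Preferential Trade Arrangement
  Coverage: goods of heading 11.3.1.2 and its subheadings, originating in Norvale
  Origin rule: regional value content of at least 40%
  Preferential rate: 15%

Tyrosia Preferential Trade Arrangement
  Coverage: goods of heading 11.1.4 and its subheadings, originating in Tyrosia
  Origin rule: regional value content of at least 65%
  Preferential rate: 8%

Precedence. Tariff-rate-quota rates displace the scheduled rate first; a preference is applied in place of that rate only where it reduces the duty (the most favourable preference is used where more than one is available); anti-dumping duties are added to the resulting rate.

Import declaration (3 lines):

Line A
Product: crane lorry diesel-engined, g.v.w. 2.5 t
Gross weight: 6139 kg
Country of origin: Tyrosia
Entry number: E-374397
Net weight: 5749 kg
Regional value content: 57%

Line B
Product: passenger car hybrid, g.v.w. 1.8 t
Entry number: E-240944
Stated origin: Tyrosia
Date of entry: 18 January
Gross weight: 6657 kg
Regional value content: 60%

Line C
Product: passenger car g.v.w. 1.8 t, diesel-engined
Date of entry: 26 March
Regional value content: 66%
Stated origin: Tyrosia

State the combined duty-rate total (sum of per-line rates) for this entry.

Line A: crane lorry → 11.1; diesel-engined → 11.1.4; g.v.w. 2.5 t → 11.1.4.1. Scheduled 20%. Tyrosia agreement on 11.1.4: RVC < 65%. → 20%.
Line B: passenger car → 11.3; hybrid → 11.3.2; g.v.w. 1.8 t → 11.3.2.2. Scheduled 6%. Tyrosia agreement on 11.1.4: 11.3.2.2 not covered. → 6%.
Line C: passenger car → 11.3; diesel-engined → 11.3.1; g.v.w. 1.8 t → 11.3.1.2. Scheduled 15%. Tyrosia agreement on 11.1.4: 11.3.1.2 not covered. → 15%.
Sum: 20% + 6% + 15% = 41%.

41%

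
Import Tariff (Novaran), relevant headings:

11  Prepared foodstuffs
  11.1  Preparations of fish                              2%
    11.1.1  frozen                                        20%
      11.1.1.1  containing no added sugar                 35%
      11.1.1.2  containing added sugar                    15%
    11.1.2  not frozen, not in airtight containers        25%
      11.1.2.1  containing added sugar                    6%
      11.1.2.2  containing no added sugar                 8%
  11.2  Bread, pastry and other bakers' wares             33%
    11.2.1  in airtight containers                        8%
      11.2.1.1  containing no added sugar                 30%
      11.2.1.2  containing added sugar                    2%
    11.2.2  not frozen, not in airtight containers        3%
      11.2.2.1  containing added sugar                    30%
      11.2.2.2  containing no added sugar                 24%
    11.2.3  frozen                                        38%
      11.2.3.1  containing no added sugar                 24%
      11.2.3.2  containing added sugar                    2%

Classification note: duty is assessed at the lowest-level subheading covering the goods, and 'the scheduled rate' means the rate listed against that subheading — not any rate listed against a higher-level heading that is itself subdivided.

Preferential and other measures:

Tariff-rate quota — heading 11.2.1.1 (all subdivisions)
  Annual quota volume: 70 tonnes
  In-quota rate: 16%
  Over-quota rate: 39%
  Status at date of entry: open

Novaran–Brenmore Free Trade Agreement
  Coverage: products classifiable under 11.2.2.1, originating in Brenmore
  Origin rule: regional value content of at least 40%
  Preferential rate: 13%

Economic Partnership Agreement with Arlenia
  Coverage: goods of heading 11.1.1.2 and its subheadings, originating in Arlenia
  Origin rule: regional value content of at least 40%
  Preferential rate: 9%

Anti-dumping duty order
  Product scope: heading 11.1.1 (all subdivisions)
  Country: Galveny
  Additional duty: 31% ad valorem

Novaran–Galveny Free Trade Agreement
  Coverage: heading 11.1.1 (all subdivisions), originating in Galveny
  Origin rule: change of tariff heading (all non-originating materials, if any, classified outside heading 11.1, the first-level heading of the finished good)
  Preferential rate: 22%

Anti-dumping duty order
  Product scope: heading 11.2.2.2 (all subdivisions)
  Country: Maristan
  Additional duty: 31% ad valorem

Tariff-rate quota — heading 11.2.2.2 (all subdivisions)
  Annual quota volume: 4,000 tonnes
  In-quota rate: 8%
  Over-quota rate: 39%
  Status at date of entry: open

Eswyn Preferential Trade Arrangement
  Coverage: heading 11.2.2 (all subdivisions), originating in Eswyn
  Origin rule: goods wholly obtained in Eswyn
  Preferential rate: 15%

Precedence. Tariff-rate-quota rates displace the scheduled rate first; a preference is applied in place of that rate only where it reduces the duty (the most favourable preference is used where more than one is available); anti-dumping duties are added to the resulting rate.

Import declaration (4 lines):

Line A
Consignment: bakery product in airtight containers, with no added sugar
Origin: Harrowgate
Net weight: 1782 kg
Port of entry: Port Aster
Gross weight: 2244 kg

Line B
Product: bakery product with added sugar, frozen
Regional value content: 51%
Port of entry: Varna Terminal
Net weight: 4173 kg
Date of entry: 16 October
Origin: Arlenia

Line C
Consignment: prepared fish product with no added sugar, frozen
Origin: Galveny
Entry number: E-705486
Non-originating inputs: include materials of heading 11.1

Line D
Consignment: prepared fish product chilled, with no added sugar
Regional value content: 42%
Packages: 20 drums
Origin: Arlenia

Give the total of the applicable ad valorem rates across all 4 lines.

Line A: bakery product → 11.2; in airtight containers → 11.2.1; with no added sugar → 11.2.1.1. Scheduled 30%. quota on 11.2.1.1 open → in-quota 16%. → 16%.
Line B: bakery product → 11.2; frozen → 11.2.3; with added sugar → 11.2.3.2. Scheduled 2%. Arlenia agreement on 11.1.1.2: 11.2.3.2 not covered. → 2%.
Line C: prepared fish product → 11.1; frozen → 11.1.1; with no added sugar → 11.1.1.1. Scheduled 35%. Galveny agreement on 11.1.1: CTH not met; anti-dumping (Galveny, 11.1.1): +31%; total 35% + 31% = 66%. → 66%.
Line D: prepared fish product → 11.1; chilled → 11.1.2; with no added sugar → 11.1.2.2. Scheduled 8%. Arlenia agreement on 11.1.1.2: 11.1.2.2 not covered. → 8%.
Sum: 16% + 2% + 66% + 8% = 92%.

92%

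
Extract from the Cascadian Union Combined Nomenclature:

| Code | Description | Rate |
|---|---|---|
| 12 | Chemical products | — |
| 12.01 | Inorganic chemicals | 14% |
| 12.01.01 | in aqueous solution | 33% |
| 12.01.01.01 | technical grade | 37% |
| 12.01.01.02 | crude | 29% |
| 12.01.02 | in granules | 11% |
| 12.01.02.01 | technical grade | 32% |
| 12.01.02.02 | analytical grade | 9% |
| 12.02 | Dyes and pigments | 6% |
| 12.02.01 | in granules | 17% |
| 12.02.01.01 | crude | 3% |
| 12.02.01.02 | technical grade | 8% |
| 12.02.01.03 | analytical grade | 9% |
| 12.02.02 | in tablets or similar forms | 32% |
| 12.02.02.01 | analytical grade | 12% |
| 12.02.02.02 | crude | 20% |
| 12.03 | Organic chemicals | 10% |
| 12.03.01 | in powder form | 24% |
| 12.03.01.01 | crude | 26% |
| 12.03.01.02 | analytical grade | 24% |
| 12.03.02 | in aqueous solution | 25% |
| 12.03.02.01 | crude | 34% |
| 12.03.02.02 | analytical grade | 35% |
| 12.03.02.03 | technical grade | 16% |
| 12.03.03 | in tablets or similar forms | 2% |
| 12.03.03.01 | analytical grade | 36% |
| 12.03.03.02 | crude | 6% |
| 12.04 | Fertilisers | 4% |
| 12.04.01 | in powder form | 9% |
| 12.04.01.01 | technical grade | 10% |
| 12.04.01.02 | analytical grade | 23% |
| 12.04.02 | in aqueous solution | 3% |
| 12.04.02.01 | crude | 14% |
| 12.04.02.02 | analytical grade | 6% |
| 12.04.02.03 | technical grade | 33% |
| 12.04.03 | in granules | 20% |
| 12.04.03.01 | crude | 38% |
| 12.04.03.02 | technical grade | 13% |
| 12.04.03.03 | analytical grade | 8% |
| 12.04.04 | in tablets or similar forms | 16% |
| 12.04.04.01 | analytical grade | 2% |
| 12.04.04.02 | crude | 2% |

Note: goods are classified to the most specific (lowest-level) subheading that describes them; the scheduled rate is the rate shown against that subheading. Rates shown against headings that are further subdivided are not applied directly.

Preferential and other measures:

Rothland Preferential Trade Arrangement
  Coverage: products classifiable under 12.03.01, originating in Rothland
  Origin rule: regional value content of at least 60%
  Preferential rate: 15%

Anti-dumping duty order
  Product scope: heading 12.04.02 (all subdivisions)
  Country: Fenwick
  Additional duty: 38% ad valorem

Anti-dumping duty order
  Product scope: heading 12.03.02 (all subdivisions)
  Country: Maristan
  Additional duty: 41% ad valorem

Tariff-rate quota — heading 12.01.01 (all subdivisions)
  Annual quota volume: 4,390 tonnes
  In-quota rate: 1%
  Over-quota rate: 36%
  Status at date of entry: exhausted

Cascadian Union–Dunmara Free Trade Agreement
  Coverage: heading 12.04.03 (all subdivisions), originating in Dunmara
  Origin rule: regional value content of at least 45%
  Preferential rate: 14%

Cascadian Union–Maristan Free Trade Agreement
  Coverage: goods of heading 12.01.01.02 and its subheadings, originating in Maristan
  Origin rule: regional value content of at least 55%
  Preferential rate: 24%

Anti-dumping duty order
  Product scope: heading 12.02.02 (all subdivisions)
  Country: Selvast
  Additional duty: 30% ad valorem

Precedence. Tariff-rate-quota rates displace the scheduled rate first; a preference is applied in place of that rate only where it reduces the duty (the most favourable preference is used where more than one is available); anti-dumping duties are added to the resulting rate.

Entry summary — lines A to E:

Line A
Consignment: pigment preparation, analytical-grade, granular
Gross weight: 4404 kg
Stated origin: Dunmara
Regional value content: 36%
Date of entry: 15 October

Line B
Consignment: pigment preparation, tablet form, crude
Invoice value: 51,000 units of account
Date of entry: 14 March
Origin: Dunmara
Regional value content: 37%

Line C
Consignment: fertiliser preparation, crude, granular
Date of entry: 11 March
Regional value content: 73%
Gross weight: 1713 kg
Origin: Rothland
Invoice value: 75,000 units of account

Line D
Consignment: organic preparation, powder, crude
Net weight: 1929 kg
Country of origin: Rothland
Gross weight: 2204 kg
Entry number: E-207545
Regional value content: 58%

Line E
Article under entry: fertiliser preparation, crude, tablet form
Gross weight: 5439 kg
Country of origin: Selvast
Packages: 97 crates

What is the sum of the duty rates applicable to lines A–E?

95%

Line A: pigment → 12.02; granular → 12.02.01; analytical-grade → 12.02.01.03. Scheduled 9%. Dunmara agreement on 12.04.03: 12.02.01.03 not covered. → 9%.
Line B: pigment → 12.02; tablet form → 12.02.02; crude → 12.02.02.02. Scheduled 20%. Dunmara agreement on 12.04.03: 12.02.02.02 not covered. → 20%.
Line C: fertiliser → 12.04; granular → 12.04.03; crude → 12.04.03.01. Scheduled 38%. Rothland agreement on 12.03.01: 12.04.03.01 not covered. → 38%.
Line D: organic → 12.03; powder → 12.03.01; crude → 12.03.01.01. Scheduled 26%. Rothland agreement on 12.03.01: RVC < 60%. → 26%.
Line E: fertiliser → 12.04; tablet form → 12.04.04; crude → 12.04.04.02. Scheduled 2%. No special measure applies. → 2%.
Sum: 9% + 20% + 38% + 26% + 2% = 95%.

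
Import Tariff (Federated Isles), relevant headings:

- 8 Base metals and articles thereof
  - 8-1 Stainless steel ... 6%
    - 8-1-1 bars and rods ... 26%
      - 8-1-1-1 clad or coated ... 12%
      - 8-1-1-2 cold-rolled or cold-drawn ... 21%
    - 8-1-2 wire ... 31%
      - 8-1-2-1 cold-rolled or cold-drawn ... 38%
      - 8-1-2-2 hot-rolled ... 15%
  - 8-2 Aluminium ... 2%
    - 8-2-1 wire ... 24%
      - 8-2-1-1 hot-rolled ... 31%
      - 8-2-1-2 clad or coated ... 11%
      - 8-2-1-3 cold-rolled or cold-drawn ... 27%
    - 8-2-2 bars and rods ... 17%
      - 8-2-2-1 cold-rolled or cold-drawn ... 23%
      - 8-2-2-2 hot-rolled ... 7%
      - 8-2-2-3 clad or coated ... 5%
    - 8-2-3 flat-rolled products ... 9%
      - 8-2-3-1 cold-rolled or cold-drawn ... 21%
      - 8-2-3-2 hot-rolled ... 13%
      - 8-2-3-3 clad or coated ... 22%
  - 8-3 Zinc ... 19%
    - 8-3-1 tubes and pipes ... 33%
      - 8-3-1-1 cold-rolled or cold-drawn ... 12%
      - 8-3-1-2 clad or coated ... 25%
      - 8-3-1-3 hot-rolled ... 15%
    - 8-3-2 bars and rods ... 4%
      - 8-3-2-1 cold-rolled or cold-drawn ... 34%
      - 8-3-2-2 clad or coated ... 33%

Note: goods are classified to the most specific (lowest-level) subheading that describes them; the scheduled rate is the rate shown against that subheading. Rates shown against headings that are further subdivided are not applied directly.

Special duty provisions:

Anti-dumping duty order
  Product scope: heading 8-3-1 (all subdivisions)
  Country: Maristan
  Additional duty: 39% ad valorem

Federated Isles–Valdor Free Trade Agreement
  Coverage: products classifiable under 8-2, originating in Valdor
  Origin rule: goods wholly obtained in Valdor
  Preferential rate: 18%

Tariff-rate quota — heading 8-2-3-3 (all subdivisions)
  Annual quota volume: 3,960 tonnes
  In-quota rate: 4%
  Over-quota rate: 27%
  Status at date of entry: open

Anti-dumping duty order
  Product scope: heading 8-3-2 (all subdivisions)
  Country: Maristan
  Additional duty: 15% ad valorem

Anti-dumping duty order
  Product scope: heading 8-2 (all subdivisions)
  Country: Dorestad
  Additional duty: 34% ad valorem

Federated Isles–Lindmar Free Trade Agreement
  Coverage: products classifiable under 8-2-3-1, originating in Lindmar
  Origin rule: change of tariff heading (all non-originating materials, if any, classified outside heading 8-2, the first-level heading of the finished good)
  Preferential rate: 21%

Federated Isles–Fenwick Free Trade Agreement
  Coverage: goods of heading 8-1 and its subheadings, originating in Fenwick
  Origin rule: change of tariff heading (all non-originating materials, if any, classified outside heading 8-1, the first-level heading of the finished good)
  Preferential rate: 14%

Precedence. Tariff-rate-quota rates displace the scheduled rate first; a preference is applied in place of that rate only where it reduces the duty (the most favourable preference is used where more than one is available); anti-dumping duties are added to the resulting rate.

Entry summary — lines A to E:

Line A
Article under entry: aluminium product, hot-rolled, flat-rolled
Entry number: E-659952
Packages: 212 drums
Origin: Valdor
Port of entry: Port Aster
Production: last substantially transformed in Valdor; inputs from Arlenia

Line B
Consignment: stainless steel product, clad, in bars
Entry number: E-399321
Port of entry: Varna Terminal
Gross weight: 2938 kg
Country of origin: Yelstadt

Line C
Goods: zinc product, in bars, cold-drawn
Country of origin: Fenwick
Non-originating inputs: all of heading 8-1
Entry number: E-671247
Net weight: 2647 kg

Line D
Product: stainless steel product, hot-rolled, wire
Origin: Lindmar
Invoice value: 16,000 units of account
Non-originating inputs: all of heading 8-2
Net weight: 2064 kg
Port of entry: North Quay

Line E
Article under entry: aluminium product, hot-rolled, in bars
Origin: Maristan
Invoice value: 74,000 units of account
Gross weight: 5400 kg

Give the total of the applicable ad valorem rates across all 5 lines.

Line A: aluminium → 8-2; flat-rolled → 8-2-3; hot-rolled → 8-2-3-2. Scheduled 13%. Valdor agreement on 8-2: not wholly obtained. → 13%.
Line B: stainless steel → 8-1; in bars → 8-1-1; clad → 8-1-1-1. Scheduled 12%. No special measure applies. → 12%.
Line C: zinc → 8-3; in bars → 8-3-2; cold-drawn → 8-3-2-1. Scheduled 34%. Fenwick agreement on 8-1: 8-3-2-1 not covered. → 34%.
Line D: stainless steel → 8-1; wire → 8-1-2; hot-rolled → 8-1-2-2. Scheduled 15%. Lindmar agreement on 8-2-3-1: 8-1-2-2 not covered. → 15%.
Line E: aluminium → 8-2; in bars → 8-2-2; hot-rolled → 8-2-2-2. Scheduled 7%. No special measure applies. → 7%.
Sum: 13% + 12% + 34% + 15% + 7% = 81%.

81%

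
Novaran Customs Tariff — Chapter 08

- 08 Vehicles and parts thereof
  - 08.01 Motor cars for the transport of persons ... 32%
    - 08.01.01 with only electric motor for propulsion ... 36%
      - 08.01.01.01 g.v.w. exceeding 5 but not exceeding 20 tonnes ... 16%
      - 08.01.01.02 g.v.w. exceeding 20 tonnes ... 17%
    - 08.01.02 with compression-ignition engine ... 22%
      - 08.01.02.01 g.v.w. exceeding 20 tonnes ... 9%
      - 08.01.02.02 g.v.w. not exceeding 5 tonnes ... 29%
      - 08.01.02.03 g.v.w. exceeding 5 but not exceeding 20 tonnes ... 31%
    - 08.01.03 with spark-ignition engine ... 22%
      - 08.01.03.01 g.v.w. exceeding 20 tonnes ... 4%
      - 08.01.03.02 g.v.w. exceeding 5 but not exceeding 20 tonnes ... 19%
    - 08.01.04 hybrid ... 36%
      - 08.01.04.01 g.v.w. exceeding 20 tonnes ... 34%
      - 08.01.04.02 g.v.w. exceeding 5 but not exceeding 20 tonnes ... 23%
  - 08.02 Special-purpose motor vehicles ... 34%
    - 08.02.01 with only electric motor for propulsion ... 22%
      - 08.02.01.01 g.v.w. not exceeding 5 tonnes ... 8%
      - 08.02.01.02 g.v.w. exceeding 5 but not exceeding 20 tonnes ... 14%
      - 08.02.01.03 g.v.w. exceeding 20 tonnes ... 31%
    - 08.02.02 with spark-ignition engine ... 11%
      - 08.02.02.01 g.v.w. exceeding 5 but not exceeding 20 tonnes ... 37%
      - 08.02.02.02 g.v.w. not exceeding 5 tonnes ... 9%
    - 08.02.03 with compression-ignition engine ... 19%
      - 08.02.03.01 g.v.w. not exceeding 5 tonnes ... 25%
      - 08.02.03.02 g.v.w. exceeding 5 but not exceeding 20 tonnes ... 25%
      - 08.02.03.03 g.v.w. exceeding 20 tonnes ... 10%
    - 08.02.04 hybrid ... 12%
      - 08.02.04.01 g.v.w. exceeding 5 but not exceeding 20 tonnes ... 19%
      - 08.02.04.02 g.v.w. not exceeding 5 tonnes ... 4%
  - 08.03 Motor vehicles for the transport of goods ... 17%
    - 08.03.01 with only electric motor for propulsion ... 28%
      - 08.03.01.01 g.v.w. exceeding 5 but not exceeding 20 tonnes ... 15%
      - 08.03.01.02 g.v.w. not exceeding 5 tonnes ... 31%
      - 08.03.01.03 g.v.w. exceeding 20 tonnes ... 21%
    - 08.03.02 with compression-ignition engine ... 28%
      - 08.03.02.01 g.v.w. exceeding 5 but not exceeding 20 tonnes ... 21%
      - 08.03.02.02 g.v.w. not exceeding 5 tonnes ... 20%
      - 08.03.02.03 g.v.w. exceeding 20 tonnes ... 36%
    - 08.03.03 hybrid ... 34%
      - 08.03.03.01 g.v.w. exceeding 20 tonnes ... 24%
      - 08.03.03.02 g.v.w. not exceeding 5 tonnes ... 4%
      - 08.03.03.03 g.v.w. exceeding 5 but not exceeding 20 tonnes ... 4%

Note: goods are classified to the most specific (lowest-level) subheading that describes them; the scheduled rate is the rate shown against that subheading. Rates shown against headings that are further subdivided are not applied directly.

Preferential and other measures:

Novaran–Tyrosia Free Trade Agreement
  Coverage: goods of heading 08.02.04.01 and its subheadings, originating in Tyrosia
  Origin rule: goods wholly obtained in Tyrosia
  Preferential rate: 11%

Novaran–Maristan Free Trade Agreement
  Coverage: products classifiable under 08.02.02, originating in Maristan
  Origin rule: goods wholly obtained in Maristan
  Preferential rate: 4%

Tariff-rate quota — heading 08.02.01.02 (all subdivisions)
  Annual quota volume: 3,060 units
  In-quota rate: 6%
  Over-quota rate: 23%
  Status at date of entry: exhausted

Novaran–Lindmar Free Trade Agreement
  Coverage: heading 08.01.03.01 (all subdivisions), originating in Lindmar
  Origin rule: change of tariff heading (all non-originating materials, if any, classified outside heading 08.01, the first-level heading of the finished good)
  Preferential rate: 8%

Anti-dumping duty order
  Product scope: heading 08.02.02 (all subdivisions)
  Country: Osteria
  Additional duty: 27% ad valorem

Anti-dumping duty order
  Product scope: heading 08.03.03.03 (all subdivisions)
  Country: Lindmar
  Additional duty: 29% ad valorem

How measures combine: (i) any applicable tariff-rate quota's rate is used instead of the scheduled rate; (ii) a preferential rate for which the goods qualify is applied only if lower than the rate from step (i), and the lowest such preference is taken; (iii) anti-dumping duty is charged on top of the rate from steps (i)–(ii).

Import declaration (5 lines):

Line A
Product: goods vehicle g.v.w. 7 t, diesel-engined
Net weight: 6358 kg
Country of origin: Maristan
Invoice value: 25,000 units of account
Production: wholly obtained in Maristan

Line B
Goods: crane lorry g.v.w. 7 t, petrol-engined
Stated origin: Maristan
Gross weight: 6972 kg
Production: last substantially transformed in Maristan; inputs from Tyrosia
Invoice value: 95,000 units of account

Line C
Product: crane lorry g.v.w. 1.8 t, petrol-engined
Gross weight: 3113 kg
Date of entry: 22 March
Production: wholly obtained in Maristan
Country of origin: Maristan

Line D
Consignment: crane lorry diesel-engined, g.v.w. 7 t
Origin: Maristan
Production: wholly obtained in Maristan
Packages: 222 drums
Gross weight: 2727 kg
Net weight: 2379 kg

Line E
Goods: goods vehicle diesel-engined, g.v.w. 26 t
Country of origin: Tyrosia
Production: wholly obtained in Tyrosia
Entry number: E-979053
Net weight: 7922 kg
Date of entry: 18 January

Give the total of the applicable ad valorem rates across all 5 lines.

Line A: goods vehicle → 08.03; diesel-engined → 08.03.02; g.v.w. 7 t → 08.03.02.01. Scheduled 21%. Maristan agreement on 08.02.02: 08.03.02.01 not covered. → 21%.
Line B: crane lorry → 08.02; petrol-engined → 08.02.02; g.v.w. 7 t → 08.02.02.01. Scheduled 37%. Maristan agreement on 08.02.02: not wholly obtained. → 37%.
Line C: crane lorry → 08.02; petrol-engined → 08.02.02; g.v.w. 1.8 t → 08.02.02.02. Scheduled 9%. Maristan agreement on 08.02.02: wholly obtained → 4% available; preferential 4%. → 4%.
Line D: crane lorry → 08.02; diesel-engined → 08.02.03; g.v.w. 7 t → 08.02.03.02. Scheduled 25%. Maristan agreement on 08.02.02: 08.02.03.02 not covered. → 25%.
Line E: goods vehicle → 08.03; diesel-engined → 08.03.02; g.v.w. 26 t → 08.03.02.03. Scheduled 36%. Tyrosia agreement on 08.02.04.01: 08.03.02.03 not covered. → 36%.
Sum: 21% + 37% + 4% + 25% + 36% = 123%.

123%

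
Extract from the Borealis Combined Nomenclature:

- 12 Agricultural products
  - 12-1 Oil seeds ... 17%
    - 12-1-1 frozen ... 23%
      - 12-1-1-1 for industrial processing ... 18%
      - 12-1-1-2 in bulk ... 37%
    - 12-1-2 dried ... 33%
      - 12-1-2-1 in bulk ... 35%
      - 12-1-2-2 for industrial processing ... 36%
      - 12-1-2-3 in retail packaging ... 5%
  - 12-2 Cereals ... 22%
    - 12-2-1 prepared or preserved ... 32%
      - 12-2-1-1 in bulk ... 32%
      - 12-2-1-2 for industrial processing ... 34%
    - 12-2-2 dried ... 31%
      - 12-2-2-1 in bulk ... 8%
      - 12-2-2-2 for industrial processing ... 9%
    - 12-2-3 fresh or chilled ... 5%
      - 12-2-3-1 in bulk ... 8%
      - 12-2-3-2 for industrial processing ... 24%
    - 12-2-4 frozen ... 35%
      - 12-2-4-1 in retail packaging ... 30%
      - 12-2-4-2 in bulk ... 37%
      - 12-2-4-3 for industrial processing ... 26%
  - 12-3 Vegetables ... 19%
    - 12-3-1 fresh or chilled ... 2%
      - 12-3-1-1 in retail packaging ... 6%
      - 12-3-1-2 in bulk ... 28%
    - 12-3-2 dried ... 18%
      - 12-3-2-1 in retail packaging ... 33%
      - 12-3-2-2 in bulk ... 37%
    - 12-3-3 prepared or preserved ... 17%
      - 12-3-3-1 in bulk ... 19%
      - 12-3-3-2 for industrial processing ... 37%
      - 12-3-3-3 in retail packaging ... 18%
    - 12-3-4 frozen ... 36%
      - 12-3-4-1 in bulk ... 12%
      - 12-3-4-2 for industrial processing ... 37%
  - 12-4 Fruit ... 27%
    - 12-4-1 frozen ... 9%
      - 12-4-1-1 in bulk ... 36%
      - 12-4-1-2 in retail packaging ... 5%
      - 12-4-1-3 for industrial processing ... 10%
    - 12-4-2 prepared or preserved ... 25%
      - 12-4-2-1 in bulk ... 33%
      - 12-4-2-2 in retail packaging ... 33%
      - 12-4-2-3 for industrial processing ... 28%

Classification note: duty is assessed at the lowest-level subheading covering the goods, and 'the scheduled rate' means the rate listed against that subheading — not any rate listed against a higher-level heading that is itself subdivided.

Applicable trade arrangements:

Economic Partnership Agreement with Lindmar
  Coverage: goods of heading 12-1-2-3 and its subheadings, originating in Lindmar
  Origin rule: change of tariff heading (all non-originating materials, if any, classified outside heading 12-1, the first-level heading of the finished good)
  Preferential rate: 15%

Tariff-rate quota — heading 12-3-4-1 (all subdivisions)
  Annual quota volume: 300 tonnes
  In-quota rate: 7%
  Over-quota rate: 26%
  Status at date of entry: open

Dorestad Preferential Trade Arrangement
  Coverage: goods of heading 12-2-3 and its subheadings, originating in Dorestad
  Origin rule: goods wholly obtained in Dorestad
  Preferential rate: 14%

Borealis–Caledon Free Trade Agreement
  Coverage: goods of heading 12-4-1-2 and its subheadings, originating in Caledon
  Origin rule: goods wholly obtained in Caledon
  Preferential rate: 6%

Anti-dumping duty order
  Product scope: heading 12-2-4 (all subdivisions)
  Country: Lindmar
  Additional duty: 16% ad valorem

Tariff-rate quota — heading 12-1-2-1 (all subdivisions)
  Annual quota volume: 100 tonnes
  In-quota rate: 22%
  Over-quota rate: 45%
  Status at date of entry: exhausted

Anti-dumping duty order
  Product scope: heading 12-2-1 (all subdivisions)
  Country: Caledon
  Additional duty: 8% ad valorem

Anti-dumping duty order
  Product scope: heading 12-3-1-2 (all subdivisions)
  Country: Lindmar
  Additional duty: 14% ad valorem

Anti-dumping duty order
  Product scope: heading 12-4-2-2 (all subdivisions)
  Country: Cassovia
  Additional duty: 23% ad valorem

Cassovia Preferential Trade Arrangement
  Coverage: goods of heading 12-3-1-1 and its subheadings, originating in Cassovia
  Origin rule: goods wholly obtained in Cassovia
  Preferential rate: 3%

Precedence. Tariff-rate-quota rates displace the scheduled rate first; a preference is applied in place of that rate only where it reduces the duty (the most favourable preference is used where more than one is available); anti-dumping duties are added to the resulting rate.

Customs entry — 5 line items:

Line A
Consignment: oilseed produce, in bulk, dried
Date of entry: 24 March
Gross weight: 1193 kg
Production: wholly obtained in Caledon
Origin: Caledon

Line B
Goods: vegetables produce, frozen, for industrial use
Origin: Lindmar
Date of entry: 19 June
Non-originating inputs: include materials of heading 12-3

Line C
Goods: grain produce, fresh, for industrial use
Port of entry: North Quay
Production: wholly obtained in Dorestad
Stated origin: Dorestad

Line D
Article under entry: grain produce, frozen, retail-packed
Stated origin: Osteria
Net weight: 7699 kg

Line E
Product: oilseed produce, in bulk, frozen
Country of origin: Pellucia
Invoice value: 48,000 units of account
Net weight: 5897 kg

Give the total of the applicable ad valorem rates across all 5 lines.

163%

Line A: oilseed → 12-1; dried → 12-1-2; in bulk → 12-1-2-1. Scheduled 35%. quota on 12-1-2-1 exhausted → over-quota 45%; Caledon agreement on 12-4-1-2: 12-1-2-1 not covered. → 45%.
Line B: vegetables → 12-3; frozen → 12-3-4; for industrial use → 12-3-4-2. Scheduled 37%. Lindmar agreement on 12-1-2-3: 12-3-4-2 not covered. → 37%.
Line C: grain → 12-2; fresh → 12-2-3; for industrial use → 12-2-3-2. Scheduled 24%. Dorestad agreement on 12-2-3: wholly obtained → 14% available; preferential 14%. → 14%.
Line D: grain → 12-2; frozen → 12-2-4; retail-packed → 12-2-4-1. Scheduled 30%. No special measure applies. → 30%.
Line E: oilseed → 12-1; frozen → 12-1-1; in bulk → 12-1-1-2. Scheduled 37%. No special measure applies. → 37%.
Sum: 45% + 37% + 14% + 30% + 37% = 163%.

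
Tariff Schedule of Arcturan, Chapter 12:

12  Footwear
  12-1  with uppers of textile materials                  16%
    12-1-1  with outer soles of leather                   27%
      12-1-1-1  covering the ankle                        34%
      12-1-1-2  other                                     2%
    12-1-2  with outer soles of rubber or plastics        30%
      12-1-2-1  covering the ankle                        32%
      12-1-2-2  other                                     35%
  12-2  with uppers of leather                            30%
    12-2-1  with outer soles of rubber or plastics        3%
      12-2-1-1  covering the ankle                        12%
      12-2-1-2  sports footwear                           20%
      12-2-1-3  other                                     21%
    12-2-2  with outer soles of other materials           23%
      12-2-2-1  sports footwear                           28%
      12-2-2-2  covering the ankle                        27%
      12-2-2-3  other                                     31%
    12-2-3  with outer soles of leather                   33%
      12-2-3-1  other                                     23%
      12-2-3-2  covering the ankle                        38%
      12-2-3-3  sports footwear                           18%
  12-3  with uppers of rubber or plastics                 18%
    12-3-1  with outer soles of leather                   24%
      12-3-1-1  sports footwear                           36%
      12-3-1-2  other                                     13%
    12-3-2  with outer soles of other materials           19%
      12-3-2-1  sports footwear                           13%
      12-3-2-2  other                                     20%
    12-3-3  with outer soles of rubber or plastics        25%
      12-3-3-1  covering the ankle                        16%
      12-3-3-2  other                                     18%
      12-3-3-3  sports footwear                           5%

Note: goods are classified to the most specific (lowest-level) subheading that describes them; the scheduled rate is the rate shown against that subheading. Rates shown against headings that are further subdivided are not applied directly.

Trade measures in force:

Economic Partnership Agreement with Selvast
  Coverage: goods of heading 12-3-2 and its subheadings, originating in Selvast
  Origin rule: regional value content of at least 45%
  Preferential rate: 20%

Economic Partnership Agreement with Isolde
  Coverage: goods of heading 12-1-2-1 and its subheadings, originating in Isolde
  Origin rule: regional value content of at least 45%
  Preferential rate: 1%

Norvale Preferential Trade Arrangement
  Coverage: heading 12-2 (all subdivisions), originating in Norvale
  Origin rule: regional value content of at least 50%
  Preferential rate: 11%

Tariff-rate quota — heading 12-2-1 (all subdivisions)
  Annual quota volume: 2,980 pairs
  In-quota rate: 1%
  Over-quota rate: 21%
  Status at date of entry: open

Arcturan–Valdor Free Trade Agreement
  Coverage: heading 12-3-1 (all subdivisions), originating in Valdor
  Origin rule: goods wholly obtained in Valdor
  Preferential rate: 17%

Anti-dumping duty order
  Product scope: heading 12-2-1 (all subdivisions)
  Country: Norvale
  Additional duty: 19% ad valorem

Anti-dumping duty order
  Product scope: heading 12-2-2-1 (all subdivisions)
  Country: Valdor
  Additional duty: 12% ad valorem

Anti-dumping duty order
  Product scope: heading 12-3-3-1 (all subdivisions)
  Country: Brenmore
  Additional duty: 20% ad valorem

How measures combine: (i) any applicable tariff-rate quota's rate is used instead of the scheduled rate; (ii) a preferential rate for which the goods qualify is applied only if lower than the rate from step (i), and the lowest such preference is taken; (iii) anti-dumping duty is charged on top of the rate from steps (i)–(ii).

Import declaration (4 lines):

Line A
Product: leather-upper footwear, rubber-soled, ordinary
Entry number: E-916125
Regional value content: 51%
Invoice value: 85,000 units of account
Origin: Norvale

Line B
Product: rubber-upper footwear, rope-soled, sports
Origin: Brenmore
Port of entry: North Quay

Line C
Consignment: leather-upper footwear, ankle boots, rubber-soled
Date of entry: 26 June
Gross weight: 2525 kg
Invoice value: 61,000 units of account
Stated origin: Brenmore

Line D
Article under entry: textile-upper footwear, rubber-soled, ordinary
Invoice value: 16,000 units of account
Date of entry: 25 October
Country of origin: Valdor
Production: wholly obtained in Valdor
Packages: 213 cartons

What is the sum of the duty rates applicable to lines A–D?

Line A: leather-upper → 12-2; rubber-soled → 12-2-1; ordinary → 12-2-1-3. Scheduled 21%. quota on 12-2-1 open → in-quota 1%; Norvale agreement on 12-2: RVC ≥ 50% → 11% available; preference 11% not lower than 1% → no reduction; anti-dumping (Norvale, 12-2-1): +19%; total 1% + 19% = 20%. → 20%.
Line B: rubber-upper → 12-3; rope-soled → 12-3-2; sports → 12-3-2-1. Scheduled 13%. No special measure applies. → 13%.
Line C: leather-upper → 12-2; rubber-soled → 12-2-1; ankle boots → 12-2-1-1. Scheduled 12%. quota on 12-2-1 open → in-quota 1%. → 1%.
Line D: textile-upper → 12-1; rubber-soled → 12-1-2; ordinary → 12-1-2-2. Scheduled 35%. Valdor agreement on 12-3-1: 12-1-2-2 not covered. → 35%.
Sum: 20% + 13% + 1% + 35% = 69%.

69%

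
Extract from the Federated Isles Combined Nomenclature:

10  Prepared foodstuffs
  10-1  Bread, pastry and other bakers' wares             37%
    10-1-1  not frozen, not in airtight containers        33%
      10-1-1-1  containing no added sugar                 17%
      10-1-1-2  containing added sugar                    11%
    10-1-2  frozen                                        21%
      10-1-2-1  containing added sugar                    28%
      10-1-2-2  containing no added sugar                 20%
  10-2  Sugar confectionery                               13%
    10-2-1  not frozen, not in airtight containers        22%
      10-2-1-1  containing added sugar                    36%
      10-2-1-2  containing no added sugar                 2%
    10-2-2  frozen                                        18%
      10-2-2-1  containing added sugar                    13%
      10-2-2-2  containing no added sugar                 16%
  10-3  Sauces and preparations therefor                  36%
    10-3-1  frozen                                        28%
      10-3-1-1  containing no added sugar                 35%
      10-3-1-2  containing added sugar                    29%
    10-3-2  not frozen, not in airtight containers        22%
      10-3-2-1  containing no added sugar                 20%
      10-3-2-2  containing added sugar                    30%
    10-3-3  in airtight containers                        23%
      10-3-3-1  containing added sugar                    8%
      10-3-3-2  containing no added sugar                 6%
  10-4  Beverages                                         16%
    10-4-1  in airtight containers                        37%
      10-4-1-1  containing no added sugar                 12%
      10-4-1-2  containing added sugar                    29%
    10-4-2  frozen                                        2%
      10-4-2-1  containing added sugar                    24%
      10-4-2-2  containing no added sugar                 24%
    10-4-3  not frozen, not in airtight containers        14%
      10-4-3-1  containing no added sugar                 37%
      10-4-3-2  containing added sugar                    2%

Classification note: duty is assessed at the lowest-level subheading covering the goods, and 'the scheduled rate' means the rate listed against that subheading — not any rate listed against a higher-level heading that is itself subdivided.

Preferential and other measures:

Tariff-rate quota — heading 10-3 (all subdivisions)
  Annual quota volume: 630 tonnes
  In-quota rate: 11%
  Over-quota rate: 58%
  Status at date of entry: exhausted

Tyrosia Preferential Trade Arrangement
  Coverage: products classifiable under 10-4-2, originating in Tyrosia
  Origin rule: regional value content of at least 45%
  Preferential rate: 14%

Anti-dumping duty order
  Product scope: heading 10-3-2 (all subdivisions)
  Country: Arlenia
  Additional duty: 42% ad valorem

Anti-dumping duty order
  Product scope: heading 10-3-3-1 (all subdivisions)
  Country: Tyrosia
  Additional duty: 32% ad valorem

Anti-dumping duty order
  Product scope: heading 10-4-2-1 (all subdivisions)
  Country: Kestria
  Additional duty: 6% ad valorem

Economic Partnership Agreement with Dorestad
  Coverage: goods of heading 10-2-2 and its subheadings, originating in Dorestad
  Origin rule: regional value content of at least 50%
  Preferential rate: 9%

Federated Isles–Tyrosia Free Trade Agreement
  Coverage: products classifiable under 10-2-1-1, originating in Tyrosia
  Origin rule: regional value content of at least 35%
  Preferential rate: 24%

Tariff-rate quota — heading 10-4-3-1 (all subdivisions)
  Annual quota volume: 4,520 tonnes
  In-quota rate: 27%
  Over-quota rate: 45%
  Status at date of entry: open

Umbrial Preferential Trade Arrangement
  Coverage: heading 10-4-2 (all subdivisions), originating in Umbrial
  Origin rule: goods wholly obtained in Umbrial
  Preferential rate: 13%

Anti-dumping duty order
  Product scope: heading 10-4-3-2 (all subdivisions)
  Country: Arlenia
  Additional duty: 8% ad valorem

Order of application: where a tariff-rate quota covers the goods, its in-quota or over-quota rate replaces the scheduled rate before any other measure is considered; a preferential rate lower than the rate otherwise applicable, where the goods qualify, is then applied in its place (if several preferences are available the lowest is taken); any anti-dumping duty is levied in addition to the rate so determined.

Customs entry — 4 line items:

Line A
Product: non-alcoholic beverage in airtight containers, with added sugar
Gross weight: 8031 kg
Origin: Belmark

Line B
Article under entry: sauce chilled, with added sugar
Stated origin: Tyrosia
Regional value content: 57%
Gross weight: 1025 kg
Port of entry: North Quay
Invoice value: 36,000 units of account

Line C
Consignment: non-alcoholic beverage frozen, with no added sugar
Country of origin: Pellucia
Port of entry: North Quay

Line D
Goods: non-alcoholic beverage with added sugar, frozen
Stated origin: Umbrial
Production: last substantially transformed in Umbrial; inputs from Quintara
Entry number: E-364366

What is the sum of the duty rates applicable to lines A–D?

135%

Line A: non-alcoholic beverage → 10-4; in airtight containers → 10-4-1; with added sugar → 10-4-1-2. Scheduled 29%. No special measure applies. → 29%.
Line B: sauce → 10-3; chilled → 10-3-2; with added sugar → 10-3-2-2. Scheduled 30%. quota on 10-3 exhausted → over-quota 58%; Tyrosia agreement on 10-4-2: 10-3-2-2 not covered; Tyrosia agreement on 10-2-1-1: 10-3-2-2 not covered. → 58%.
Line C: non-alcoholic beverage → 10-4; frozen → 10-4-2; with no added sugar → 10-4-2-2. Scheduled 24%. No special measure applies. → 24%.
Line D: non-alcoholic beverage → 10-4; frozen → 10-4-2; with added sugar → 10-4-2-1. Scheduled 24%. Umbrial agreement on 10-4-2: not wholly obtained. → 24%.
Sum: 29% + 58% + 24% + 24% = 135%.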